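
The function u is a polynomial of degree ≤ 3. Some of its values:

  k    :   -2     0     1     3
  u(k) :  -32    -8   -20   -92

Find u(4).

-152

Write u(k) = ak³ + bk² + ck + d; the 4 given values yield a linear system in the 4 coefficients.
Solving, the leading coefficient vanishes, and u(k) = -8k² - 4k - 8.
Then u(4) = -152.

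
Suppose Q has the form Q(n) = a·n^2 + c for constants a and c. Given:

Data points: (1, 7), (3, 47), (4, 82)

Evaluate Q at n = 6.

From Q(1) = 7 and Q(3) = 47: 1a + c = 7 and 9a + c = 47.
Subtracting: 8a = 40, so a = 5; then c = 7 − 5·1 = 2.
So Q(n) = 5n² + 2, and Q(6) = 182.

182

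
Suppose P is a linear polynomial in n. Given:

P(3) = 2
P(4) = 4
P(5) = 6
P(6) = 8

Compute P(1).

First differences: 2, 2, 2.
Level-1 differences are constant, so P has degree 1.
Fitting a degree-1 polynomial gives P(n) = 2n - 4.
Then P(1) = -2.

-2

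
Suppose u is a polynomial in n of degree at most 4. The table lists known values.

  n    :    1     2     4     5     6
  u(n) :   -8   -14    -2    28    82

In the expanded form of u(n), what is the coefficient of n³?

Write u(n) = an^4 + bn³ + cn² + dn + e; the 5 given values yield a linear system in the 5 coefficients.
Solving, the leading coefficient vanishes, and u(n) = n³ - 3n² - 4n - 2.
The coefficient of n³ is 1.

1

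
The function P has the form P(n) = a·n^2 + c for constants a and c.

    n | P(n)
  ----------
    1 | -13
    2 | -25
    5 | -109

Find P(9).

From P(1) = -13 and P(2) = -25: 1a + c = -13 and 4a + c = -25.
Subtracting: 3a = -12, so a = -4; then c = -13 − (-4)·1 = -9.
So P(n) = -4n² − 9, and P(9) = -333.

-333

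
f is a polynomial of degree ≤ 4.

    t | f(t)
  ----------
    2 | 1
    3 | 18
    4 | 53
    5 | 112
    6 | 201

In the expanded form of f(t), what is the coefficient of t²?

0

First differences: 17, 35, 59, 89. Second differences: 18, 24, 30. Third differences: 6, 6.
Level-3 differences are constant, so f has degree 3.
Fitting a degree-3 polynomial gives f(t) = t³ - 2t - 3.
The coefficient of t² is 0.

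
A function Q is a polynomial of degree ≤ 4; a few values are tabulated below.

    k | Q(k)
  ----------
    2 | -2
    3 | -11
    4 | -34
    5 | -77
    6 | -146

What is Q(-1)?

1

First differences: -9, -23, -43, -69. Second differences: -14, -20, -26. Third differences: -6, -6.
Level-3 differences are constant, so Q has degree 3.
Fitting a degree-3 polynomial gives Q(k) = -k³ + 2k² - 2.
Then Q(-1) = 1.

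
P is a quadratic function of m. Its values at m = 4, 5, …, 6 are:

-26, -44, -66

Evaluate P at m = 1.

Write P(m) = am² + bm + c; the 3 given values yield a linear system in the 3 coefficients.
Solving, P(m) = -2m² + 6.
Then P(1) = 4.

4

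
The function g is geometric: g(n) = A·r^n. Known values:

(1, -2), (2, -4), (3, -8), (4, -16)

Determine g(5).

Consecutive ratio: -4/(-2) = 2, and -8/(-4) = 2, so r = 2.
Then A·2^1 = -2 gives A = -1, and g(n) = -1·2^n.
g(5) = -1·2^5 = -32.

-32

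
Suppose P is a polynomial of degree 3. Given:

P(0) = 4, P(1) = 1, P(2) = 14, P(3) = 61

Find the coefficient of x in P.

Write P(x) = ax³ + bx² + cx + d; the 4 given values yield a linear system in the 4 coefficients.
Solving, P(x) = 3x³ - x² - 5x + 4.
The coefficient of x is -5.

-5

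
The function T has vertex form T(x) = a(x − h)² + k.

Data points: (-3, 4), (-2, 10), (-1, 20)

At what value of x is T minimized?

First differences 6, 10; second difference 4 = 2a, so a = 2.
Expanding, the x-coefficient is −2ah = -4h; matching it to the data gives h = -4, and then k = 2.
So T(x) = 2(x + 4)² + 2.
Hence h = -4.

-4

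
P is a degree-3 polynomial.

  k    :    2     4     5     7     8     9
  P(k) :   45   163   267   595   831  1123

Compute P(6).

Write P(k) = ak³ + bk² + ck + d; the 6 given values yield a linear system in the 4 coefficients.
Solving, P(k) = k³ + 4k² + 7k + 7.
Then P(6) = 409.

409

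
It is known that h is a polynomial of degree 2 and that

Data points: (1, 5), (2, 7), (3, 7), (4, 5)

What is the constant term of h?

Write h(t) = at² + bt + c; the 4 given values yield a linear system in the 3 coefficients.
Solving, h(t) = -t² + 5t + 1.
The constant term is h(0) = 1.

1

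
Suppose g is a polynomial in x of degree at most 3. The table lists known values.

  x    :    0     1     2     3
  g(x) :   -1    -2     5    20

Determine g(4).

43

First differences: -1, 7, 15. Second differences: 8, 8.
Level-2 differences are constant, so g has degree 2.
Extending the table by one column gives the next first difference 23, so g(4) = 20 + 23 = 43.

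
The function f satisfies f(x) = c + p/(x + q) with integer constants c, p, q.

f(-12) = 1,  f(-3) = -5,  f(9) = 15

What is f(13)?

(f(x) − c)(x + q) = p for each data point; the three points give a linear system in c and q, then p follows.
Solving: c = 5, q = -3, p = 60, so f(x) = 5 + 60/(x − 3).
Then f(13) = 5 + 60/10 = 11.

11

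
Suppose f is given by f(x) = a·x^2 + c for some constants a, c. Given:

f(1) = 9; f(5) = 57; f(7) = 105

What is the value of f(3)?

From f(1) = 9 and f(5) = 57: 1a + c = 9 and 25a + c = 57.
Subtracting: 24a = 48, so a = 2; then c = 9 − 2·1 = 7.
So f(x) = 2x² + 7, and f(3) = 25.

25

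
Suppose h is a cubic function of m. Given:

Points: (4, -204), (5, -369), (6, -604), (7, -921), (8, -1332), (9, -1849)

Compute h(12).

Write h(m) = am³ + bm² + cm + d; the 6 given values yield a linear system in the 4 coefficients.
Solving, h(m) = -2m³ - 5m² + 2m - 4.
Then h(12) = -4156.

-4156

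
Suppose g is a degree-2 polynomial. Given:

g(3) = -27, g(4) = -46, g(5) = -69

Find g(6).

Write g(n) = an² + bn + c; the 3 given values yield a linear system in the 3 coefficients.
Solving, g(n) = -2n² - 5n + 6.
Then g(6) = -96.

-96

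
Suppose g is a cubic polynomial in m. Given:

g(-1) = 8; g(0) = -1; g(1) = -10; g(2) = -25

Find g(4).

-97

Write g(m) = am³ + bm² + cm + d; the 4 given values yield a linear system in the 4 coefficients.
Solving, g(m) = -m³ - 8m - 1.
Then g(4) = -97.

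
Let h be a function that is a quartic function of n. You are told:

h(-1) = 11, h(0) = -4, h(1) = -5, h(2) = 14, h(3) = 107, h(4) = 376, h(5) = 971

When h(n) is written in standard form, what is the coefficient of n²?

5

Write h(n) = an^4 + bn³ + cn² + dn + e; the 7 given values yield a linear system in the 5 coefficients.
Solving, h(n) = 2n^4 - 3n³ + 5n² - 5n - 4.
The coefficient of n² is 5.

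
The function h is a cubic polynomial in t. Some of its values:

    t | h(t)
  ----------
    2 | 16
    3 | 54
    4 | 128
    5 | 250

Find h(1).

2

Write h(t) = at³ + bt² + ct + d; the 4 given values yield a linear system in the 4 coefficients.
Solving, h(t) = 2t³.
Then h(1) = 2.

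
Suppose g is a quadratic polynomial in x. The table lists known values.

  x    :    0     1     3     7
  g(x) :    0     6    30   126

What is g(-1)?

Write g(x) = ax² + bx + c; the 4 given values yield a linear system in the 3 coefficients.
Solving, g(x) = 2x² + 4x.
Then g(-1) = -2.

-2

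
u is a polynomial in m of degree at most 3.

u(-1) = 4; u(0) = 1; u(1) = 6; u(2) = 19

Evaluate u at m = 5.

106

Write u(m) = am³ + bm² + cm + d; the 4 given values yield a linear system in the 4 coefficients.
Solving, the leading coefficient vanishes, and u(m) = 4m² + m + 1.
Then u(5) = 106.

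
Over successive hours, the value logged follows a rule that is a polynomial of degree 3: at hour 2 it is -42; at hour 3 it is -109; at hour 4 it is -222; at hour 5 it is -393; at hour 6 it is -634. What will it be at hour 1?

Write the value at m as g(m).
Write g(m) = am³ + bm² + cm + d; the 5 given values yield a linear system in the 4 coefficients.
Solving, g(m) = -2m³ - 5m² - 4m + 2.
Then g(1) = -9.

-9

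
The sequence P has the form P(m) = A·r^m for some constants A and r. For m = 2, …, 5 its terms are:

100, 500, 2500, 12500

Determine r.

5

Consecutive ratio: 500/100 = 5, and 2500/500 = 5, so r = 5.
Then A·5^2 = 100 gives A = 4, and P(m) = 4·5^m.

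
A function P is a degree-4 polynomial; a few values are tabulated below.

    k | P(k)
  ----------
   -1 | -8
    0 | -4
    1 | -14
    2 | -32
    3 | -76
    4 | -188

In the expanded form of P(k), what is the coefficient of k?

-6

Write P(k) = ak^4 + bk³ + ck² + dk + e; the 6 given values yield a linear system in the 5 coefficients.
Solving, P(k) = -k^4 + 3k³ - 6k² - 6k - 4.
The coefficient of k is -6.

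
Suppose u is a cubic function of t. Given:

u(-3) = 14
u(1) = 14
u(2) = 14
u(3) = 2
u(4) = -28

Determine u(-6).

Write u(t) = at³ + bt² + ct + d; the 5 given values yield a linear system in the 4 coefficients.
Solving, u(t) = -t³ + 7t + 8.
Then u(-6) = 182.

182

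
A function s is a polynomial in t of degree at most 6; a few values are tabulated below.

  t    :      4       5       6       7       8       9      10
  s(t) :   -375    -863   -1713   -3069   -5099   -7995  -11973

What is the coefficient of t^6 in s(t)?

0

First differences: -488, -850, -1356, -2030, -2896, -3978. Second differences: -362, -506, -674, -866, -1082. Third differences: -144, -168, -192, -216. Fourth differences: -24, -24, -24.
Level-4 differences are constant, so s has degree 4.
Fitting a degree-4 polynomial gives s(t) = -t^4 - 2t³ + 3t - 3.
The coefficient of t^6 is 0.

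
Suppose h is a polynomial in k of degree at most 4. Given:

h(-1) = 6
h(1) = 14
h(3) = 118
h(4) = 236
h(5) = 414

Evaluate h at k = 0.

4

Write h(k) = ak^4 + bk³ + ck² + dk + e; the 5 given values yield a linear system in the 5 coefficients.
Solving, the leading coefficient vanishes, and h(k) = 2k³ + 6k² + 2k + 4.
Then h(0) = 4.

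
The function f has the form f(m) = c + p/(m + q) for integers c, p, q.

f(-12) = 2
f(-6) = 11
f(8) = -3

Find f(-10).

3

(f(m) − c)(m + q) = p for each data point; the three points give a linear system in c and q, then p follows.
Solving: c = -1, q = 4, p = -24, so f(m) = -1 − 24/(m + 4).
Then f(-10) = -1 − 24/(-6) = 3.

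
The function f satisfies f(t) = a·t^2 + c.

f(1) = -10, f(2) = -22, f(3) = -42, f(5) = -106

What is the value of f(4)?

-70

From f(1) = -10 and f(2) = -22: 1a + c = -10 and 4a + c = -22.
Subtracting: 3a = -12, so a = -4; then c = -10 − (-4)·1 = -6.
So f(t) = -4t² − 6, and f(4) = -70.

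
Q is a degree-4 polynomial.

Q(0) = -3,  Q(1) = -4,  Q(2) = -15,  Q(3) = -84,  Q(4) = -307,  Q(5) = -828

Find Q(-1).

First differences: -1, -11, -69, -223, -521. Second differences: -10, -58, -154, -298. Third differences: -48, -96, -144. Fourth differences: -48, -48.
Level-4 differences are constant, so Q has degree 4.
Fitting a degree-4 polynomial gives Q(t) = -2t^4 + 4t³ - 3t² - 3.
Then Q(-1) = -12.

-12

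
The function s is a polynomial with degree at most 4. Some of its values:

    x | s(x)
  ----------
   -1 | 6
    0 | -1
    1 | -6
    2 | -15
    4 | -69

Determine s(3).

Write s(x) = ax^4 + bx³ + cx² + dx + e; the 5 given values yield a linear system in the 5 coefficients.
Solving, the leading coefficient vanishes, and s(x) = -x³ + x² - 5x - 1.
Then s(3) = -34.

-34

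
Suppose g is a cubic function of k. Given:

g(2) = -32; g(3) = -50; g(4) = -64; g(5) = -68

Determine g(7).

-22

Write g(k) = ak³ + bk² + ck + d; the 4 given values yield a linear system in the 4 coefficients.
Solving, g(k) = k³ - 7k² - 2k - 8.
Then g(7) = -22.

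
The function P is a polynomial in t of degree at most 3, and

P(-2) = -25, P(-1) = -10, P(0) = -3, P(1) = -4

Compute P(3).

First differences: 15, 7, -1. Second differences: -8, -8.
Level-2 differences are constant, so P has degree 2.
Fitting a degree-2 polynomial gives P(t) = -4t² + 3t - 3.
Then P(3) = -30.

-30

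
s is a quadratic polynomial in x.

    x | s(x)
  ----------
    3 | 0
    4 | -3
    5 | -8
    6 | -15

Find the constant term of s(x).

-3

First differences: -3, -5, -7. Second differences: -2, -2.
Level-2 differences are constant, so s has degree 2.
Fitting a degree-2 polynomial gives s(x) = -x² + 4x - 3.
The constant term is s(0) = -3.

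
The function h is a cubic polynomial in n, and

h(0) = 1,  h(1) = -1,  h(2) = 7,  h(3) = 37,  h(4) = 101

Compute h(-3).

-53

Write h(n) = an³ + bn² + cn + d; the 5 given values yield a linear system in the 4 coefficients.
Solving, h(n) = 2n³ - n² - 3n + 1.
Then h(-3) = -53.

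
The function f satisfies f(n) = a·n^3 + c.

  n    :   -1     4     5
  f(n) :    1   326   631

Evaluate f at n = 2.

46

From f(-1) = 1 and f(4) = 326: -1a + c = 1 and 64a + c = 326.
Subtracting: 65a = 325, so a = 5; then c = 1 − 5·(-1) = 6.
So f(n) = 5n³ + 6, and f(2) = 46.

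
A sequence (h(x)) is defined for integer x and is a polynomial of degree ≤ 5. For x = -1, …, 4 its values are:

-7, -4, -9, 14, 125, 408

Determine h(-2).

-30

First differences: 3, -5, 23, 111, 283. Second differences: -8, 28, 88, 172. Third differences: 36, 60, 84. Fourth differences: 24, 24.
Level-4 differences are constant, so h has degree 4.
Fitting a degree-4 polynomial gives h(x) = x^4 + 4x³ - 5x² - 5x - 4.
Then h(-2) = -30.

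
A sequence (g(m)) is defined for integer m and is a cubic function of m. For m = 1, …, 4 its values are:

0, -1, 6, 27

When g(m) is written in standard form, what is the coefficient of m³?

Write g(m) = am³ + bm² + cm + d; the 4 given values yield a linear system in the 4 coefficients.
Solving, g(m) = m³ - 2m² - 2m + 3.
The coefficient of m³ is 1.

1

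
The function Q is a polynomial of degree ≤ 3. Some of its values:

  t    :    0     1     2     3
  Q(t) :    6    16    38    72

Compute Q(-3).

First differences: 10, 22, 34. Second differences: 12, 12.
Level-2 differences are constant, so Q has degree 2.
Fitting a degree-2 polynomial gives Q(t) = 6t² + 4t + 6.
Then Q(-3) = 48.

48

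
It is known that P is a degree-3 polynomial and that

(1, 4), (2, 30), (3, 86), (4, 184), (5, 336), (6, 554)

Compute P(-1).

Write P(k) = ak³ + bk² + ck + d; the 6 given values yield a linear system in the 4 coefficients.
Solving, P(k) = 2k³ + 3k² + 3k - 4.
Then P(-1) = -6.

-6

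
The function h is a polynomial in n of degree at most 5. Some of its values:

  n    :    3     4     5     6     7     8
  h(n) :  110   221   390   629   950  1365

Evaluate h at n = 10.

2525

Write h(n) = an^5 + bn^4 + cn³ + dn² + en + p; the 6 given values yield a linear system in the 6 coefficients.
Solving, the top 2 coefficients vanish, and h(n) = 2n³ + 5n² + 2n + 5.
Then h(10) = 2525.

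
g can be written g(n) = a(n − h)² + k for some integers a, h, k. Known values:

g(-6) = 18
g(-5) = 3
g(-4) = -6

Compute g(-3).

First differences -15, -9; second difference 6 = 2a, so a = 3.
Expanding, the n-coefficient is −2ah = -6h; matching it to the data gives h = -3, and then k = -9.
So g(n) = 3(n + 3)² − 9.
g(-3) = 3·0² − 9 = -9.

-9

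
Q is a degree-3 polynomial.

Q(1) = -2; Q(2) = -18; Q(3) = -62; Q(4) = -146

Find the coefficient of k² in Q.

-2

Write Q(k) = ak³ + bk² + ck + d; the 4 given values yield a linear system in the 4 coefficients.
Solving, Q(k) = -2k³ - 2k² + 4k - 2.
The coefficient of k² is -2.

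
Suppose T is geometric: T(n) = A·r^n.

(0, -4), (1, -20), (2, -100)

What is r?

5

Consecutive ratio: -20/(-4) = 5, and -100/(-20) = 5, so r = 5.
Then A·5^0 = -4 gives A = -4, and T(n) = -4·5^n.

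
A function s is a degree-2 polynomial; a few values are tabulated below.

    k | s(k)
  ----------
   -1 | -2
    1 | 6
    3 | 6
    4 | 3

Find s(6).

Write s(k) = ak² + bk + c; the 4 given values yield a linear system in the 3 coefficients.
Solving, s(k) = -k² + 4k + 3.
Then s(6) = -9.

-9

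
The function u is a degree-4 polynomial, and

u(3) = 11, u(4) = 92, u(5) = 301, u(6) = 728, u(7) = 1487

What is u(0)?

Write u(n) = an^4 + bn³ + cn² + dn + e; the 5 given values yield a linear system in the 5 coefficients.
Solving, u(n) = n^4 - 3n³ + 3n² - 4n - 4.
The constant term is u(0) = -4.

-4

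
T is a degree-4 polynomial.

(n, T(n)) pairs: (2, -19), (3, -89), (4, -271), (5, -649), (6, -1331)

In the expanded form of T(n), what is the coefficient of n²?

Write T(n) = an^4 + bn³ + cn² + dn + e; the 5 given values yield a linear system in the 5 coefficients.
Solving, T(n) = -n^4 - n² + 1.
The coefficient of n² is -1.

-1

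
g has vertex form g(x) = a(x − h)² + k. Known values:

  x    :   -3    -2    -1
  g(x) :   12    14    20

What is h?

-3

First differences 2, 6; second difference 4 = 2a, so a = 2.
Expanding, the x-coefficient is −2ah = -4h; matching it to the data gives h = -3, and then k = 12.
So g(x) = 2(x + 3)² + 12.
Hence h = -3.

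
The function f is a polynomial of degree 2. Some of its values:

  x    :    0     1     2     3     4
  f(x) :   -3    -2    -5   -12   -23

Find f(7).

Write f(x) = ax² + bx + c; the 5 given values yield a linear system in the 3 coefficients.
Solving, f(x) = -2x² + 3x - 3.
Then f(7) = -80.

-80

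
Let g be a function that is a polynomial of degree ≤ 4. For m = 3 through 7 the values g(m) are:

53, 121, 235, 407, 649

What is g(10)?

1915

First differences: 68, 114, 172, 242. Second differences: 46, 58, 70. Third differences: 12, 12.
Level-3 differences are constant, so g has degree 3.
Fitting a degree-3 polynomial gives g(m) = 2m³ - m² + m + 5.
Then g(10) = 1915.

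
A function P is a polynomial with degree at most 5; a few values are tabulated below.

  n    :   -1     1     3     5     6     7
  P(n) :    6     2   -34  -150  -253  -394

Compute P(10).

-1105

Write P(n) = an^5 + bn^4 + cn³ + dn² + en + p; the 6 given values yield a linear system in the 6 coefficients.
Solving, the top 2 coefficients vanish, and P(n) = -n³ - n² - n + 5.
Then P(10) = -1105.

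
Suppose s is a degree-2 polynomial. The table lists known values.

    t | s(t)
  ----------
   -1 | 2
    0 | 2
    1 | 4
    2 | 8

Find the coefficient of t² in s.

1

First differences: 0, 2, 4. Second differences: 2, 2.
Level-2 differences are constant, so s has degree 2.
Fitting a degree-2 polynomial gives s(t) = t² + t + 2.
The coefficient of t² is 1.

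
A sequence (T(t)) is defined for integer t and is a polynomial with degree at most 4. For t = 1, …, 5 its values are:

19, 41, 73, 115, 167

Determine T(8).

383

First differences: 22, 32, 42, 52. Second differences: 10, 10, 10.
Level-2 differences are constant, so T has degree 2.
Fitting a degree-2 polynomial gives T(t) = 5t² + 7t + 7.
Then T(8) = 383.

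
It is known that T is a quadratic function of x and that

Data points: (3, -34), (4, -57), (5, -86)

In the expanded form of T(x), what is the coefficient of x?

Write T(x) = ax² + bx + c; the 3 given values yield a linear system in the 3 coefficients.
Solving, T(x) = -3x² - 2x - 1.
The coefficient of x is -2.

-2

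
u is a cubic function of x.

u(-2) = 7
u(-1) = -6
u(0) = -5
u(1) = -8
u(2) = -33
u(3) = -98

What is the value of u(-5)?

First differences: -13, 1, -3, -25, -65. Second differences: 14, -4, -22, -40. Third differences: -18, -18, -18.
Level-3 differences are constant, so u has degree 3.
Fitting a degree-3 polynomial gives u(x) = -3x³ - 2x² + 2x - 5.
Then u(-5) = 310.

310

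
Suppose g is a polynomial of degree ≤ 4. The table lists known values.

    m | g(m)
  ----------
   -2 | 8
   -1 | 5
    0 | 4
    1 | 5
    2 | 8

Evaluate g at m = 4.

20

Write g(m) = am^4 + bm³ + cm² + dm + e; the 5 given values yield a linear system in the 5 coefficients.
Solving, the top 2 coefficients vanish, and g(m) = m² + 4.
Then g(4) = 20.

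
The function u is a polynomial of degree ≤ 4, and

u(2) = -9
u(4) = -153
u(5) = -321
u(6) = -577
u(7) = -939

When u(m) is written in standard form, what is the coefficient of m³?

Write u(m) = am^4 + bm³ + cm² + dm + e; the 5 given values yield a linear system in the 5 coefficients.
Solving, the leading coefficient vanishes, and u(m) = -3m³ + m² + 6m - 1.
The coefficient of m³ is -3.

-3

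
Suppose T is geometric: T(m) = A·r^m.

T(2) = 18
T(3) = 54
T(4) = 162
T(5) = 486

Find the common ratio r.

Consecutive ratio: 54/18 = 3, and 162/54 = 3, so r = 3.
Then A·3^2 = 18 gives A = 2, and T(m) = 2·3^m.

3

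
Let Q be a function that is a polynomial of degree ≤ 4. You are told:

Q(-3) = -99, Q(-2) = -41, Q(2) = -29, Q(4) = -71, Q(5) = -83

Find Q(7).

-59

Write Q(m) = am^4 + bm³ + cm² + dm + e; the 5 given values yield a linear system in the 5 coefficients.
Solving, the leading coefficient vanishes, and Q(m) = m³ - 8m² - m - 3.
Then Q(7) = -59.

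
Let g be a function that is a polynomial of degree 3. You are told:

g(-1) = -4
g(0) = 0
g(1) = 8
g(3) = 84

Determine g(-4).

Write g(t) = at³ + bt² + ct + d; the 4 given values yield a linear system in the 4 coefficients.
Solving, g(t) = 2t³ + 2t² + 4t.
Then g(-4) = -112.

-112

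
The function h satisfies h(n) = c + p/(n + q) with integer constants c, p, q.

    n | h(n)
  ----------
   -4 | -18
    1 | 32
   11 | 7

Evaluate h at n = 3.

17

(h(n) − c)(n + q) = p for each data point; the three points give a linear system in c and q, then p follows.
Solving: c = 2, q = 1, p = 60, so h(n) = 2 + 60/(n + 1).
Then h(3) = 2 + 60/4 = 17.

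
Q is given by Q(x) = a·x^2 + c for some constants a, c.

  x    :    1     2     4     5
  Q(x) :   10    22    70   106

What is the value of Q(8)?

262

From Q(1) = 10 and Q(2) = 22: 1a + c = 10 and 4a + c = 22.
Subtracting: 3a = 12, so a = 4; then c = 10 − 4·1 = 6.
So Q(x) = 4x² + 6, and Q(8) = 262.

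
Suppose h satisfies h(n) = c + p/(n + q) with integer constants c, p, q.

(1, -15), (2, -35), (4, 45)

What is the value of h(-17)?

3

(h(n) − c)(n + q) = p for each data point; the three points give a linear system in c and q, then p follows.
Solving: c = 5, q = -3, p = 40, so h(n) = 5 + 40/(n − 3).
Then h(-17) = 5 + 40/(-20) = 3.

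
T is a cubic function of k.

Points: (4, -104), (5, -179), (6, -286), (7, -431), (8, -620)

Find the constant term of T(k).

-4

First differences: -75, -107, -145, -189. Second differences: -32, -38, -44. Third differences: -6, -6.
Level-3 differences are constant, so T has degree 3.
Fitting a degree-3 polynomial gives T(k) = -k³ - k² - 5k - 4.
The constant term is T(0) = -4.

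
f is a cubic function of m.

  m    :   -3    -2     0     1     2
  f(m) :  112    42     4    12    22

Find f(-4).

Write f(m) = am³ + bm² + cm + d; the 5 given values yield a linear system in the 4 coefficients.
Solving, f(m) = -2m³ + 7m² + 3m + 4.
Then f(-4) = 232.

232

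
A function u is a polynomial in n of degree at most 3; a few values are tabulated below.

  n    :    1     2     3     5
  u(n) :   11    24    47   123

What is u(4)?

Write u(n) = an³ + bn² + cn + d; the 4 given values yield a linear system in the 4 coefficients.
Solving, the leading coefficient vanishes, and u(n) = 5n² - 2n + 8.
Then u(4) = 80.

80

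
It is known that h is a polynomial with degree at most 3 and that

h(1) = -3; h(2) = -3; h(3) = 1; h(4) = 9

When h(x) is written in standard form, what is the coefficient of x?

Write h(x) = ax³ + bx² + cx + d; the 4 given values yield a linear system in the 4 coefficients.
Solving, the leading coefficient vanishes, and h(x) = 2x² - 6x + 1.
The coefficient of x is -6.

-6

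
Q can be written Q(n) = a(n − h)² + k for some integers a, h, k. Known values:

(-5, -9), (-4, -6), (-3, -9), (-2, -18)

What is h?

First differences 3, -3, -9; second difference -6 = 2a, so a = -3.
Expanding, the n-coefficient is −2ah = 6h; matching it to the data gives h = -4, and then k = -6.
So Q(n) = -3(n + 4)² − 6.
Hence h = -4.

-4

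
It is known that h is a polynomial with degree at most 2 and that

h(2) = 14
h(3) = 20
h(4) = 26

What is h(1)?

Write h(x) = ax² + bx + c; the 3 given values yield a linear system in the 3 coefficients.
Solving, the leading coefficient vanishes, and h(x) = 6x + 2.
Then h(1) = 8.

8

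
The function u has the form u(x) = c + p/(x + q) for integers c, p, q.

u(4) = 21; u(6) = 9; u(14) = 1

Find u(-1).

(u(x) − c)(x + q) = p for each data point; the three points give a linear system in c and q, then p follows.
Solving: c = -3, q = -2, p = 48, so u(x) = -3 + 48/(x − 2).
Then u(-1) = -3 + 48/(-3) = -19.

-19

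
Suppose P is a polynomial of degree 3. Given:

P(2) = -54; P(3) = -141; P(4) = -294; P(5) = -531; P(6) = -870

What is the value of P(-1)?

-9

Write P(x) = ax³ + bx² + cx + d; the 5 given values yield a linear system in the 4 coefficients.
Solving, P(x) = -3x³ - 6x² - 6.
Then P(-1) = -9.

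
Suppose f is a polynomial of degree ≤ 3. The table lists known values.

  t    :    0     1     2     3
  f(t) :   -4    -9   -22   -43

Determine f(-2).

First differences: -5, -13, -21. Second differences: -8, -8.
Level-2 differences are constant, so f has degree 2.
Fitting a degree-2 polynomial gives f(t) = -4t² - t - 4.
Then f(-2) = -18.

-18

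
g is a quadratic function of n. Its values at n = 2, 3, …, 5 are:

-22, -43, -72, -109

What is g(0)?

-4

First differences: -21, -29, -37. Second differences: -8, -8.
Level-2 differences are constant, so g has degree 2.
Fitting a degree-2 polynomial gives g(n) = -4n² - n - 4.
The constant term is g(0) = -4.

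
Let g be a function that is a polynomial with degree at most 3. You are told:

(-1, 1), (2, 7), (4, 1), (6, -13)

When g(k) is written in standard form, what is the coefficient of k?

3

Write g(k) = ak³ + bk² + ck + d; the 4 given values yield a linear system in the 4 coefficients.
Solving, the leading coefficient vanishes, and g(k) = -k² + 3k + 5.
The coefficient of k is 3.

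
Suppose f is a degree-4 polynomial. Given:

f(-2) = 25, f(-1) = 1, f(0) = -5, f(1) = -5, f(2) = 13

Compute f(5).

Write f(t) = at^4 + bt³ + ct² + dt + e; the 5 given values yield a linear system in the 5 coefficients.
Solving, f(t) = t^4 + 2t² - 3t - 5.
Then f(5) = 655.

655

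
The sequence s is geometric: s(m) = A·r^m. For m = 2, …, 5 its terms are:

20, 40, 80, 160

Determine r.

Consecutive ratio: 40/20 = 2, and 80/40 = 2, so r = 2.
Then A·2^2 = 20 gives A = 5, and s(m) = 5·2^m.

2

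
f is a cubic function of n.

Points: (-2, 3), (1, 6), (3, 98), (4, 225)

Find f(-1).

Write f(n) = an³ + bn² + cn + d; the 4 given values yield a linear system in the 4 coefficients.
Solving, f(n) = 3n³ + 3n² - 5n + 5.
Then f(-1) = 10.

10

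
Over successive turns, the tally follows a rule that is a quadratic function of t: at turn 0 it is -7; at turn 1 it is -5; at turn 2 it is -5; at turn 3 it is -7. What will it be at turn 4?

-11

Write the value at t as f(t).
First differences: 2, 0, -2. Second differences: -2, -2.
Level-2 differences are constant, so f has degree 2.
Fitting a degree-2 polynomial gives f(t) = -t² + 3t - 7.
Then f(4) = -11.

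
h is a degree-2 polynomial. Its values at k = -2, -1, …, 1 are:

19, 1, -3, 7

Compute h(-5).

157

Write h(k) = ak² + bk + c; the 4 given values yield a linear system in the 3 coefficients.
Solving, h(k) = 7k² + 3k - 3.
Then h(-5) = 157.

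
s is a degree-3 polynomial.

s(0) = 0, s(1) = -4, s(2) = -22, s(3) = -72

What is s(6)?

-594

Write s(k) = ak³ + bk² + ck + d; the 4 given values yield a linear system in the 4 coefficients.
Solving, s(k) = -3k³ + 2k² - 3k.
Then s(6) = -594.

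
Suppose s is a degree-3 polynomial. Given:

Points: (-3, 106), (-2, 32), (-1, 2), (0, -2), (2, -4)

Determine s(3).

Write s(m) = am³ + bm² + cm + d; the 5 given values yield a linear system in the 4 coefficients.
Solving, s(m) = -3m³ + 4m² + 3m - 2.
Then s(3) = -38.

-38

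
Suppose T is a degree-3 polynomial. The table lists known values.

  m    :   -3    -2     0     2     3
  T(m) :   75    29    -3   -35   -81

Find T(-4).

Write T(m) = am³ + bm² + cm + d; the 5 given values yield a linear system in the 4 coefficients.
Solving, T(m) = -2m³ - 8m - 3.
Then T(-4) = 157.

157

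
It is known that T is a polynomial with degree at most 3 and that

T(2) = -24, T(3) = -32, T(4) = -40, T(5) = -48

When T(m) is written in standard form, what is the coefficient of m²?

First differences: -8, -8, -8.
Level-1 differences are constant, so T has degree 1.
Fitting a degree-1 polynomial gives T(m) = -8m - 8.
The coefficient of m² is 0.

0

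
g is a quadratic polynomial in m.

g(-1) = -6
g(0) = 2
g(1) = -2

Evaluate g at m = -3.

Write g(m) = am² + bm + c; the 3 given values yield a linear system in the 3 coefficients.
Solving, g(m) = -6m² + 2m + 2.
Then g(-3) = -58.

-58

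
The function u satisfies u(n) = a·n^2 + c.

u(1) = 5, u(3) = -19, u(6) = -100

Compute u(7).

From u(1) = 5 and u(3) = -19: 1a + c = 5 and 9a + c = -19.
Subtracting: 8a = -24, so a = -3; then c = 5 − (-3)·1 = 8.
So u(n) = -3n² + 8, and u(7) = -139.

-139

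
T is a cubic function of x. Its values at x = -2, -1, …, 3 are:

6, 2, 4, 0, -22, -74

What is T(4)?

-168

First differences: -4, 2, -4, -22, -52. Second differences: 6, -6, -18, -30. Third differences: -12, -12, -12.
Level-3 differences are constant, so T has degree 3.
Fitting a degree-3 polynomial gives T(x) = -2x³ - 3x² + x + 4.
Then T(4) = -168.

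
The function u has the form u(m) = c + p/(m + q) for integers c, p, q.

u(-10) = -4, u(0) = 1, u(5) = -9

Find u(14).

-6

(u(m) − c)(m + q) = p for each data point; the three points give a linear system in c and q, then p follows.
Solving: c = -5, q = -2, p = -12, so u(m) = -5 − 12/(m − 2).
Then u(14) = -5 − 12/12 = -6.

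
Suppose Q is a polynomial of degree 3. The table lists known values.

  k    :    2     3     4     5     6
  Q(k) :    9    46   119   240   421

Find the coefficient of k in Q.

First differences: 37, 73, 121, 181. Second differences: 36, 48, 60. Third differences: 12, 12.
Level-3 differences are constant, so Q has degree 3.
Fitting a degree-3 polynomial gives Q(k) = 2k³ - k - 5.
The coefficient of k is -1.

-1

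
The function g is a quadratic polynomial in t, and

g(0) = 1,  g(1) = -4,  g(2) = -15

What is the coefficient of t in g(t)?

Write g(t) = at² + bt + c; the 3 given values yield a linear system in the 3 coefficients.
Solving, g(t) = -3t² - 2t + 1.
The coefficient of t is -2.

-2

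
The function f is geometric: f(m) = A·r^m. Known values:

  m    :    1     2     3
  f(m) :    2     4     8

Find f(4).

Consecutive ratio: 4/2 = 2, and 8/4 = 2, so r = 2.
Then A·2^1 = 2 gives A = 1, and f(m) = 1·2^m.
f(4) = 1·2^4 = 16.

16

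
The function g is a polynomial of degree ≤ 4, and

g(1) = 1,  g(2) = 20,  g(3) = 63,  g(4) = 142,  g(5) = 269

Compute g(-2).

Write g(k) = ak^4 + bk³ + ck² + dk + e; the 5 given values yield a linear system in the 5 coefficients.
Solving, the leading coefficient vanishes, and g(k) = 2k³ + 5k - 6.
Then g(-2) = -32.

-32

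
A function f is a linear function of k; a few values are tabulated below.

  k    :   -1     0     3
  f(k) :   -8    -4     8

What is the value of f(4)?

12

Write f(k) = ak + b; the 3 given values yield a linear system in the 2 coefficients.
Solving, f(k) = 4k - 4.
Then f(4) = 12.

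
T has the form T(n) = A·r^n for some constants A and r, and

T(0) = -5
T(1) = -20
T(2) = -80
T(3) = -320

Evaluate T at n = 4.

-1280

Consecutive ratio: -20/(-5) = 4, and -80/(-20) = 4, so r = 4.
Then A·4^0 = -5 gives A = -5, and T(n) = -5·4^n.
T(4) = -5·4^4 = -1280.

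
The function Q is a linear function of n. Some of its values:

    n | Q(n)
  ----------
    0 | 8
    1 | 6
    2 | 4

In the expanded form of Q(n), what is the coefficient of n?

First differences: -2, -2.
Level-1 differences are constant, so Q has degree 1.
Fitting a degree-1 polynomial gives Q(n) = -2n + 8.
The coefficient of n is -2.

-2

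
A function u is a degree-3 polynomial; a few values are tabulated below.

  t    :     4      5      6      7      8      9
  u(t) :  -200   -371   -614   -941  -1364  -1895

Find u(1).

1

First differences: -171, -243, -327, -423, -531. Second differences: -72, -84, -96, -108. Third differences: -12, -12, -12.
Level-3 differences are constant, so u has degree 3.
Fitting a degree-3 polynomial gives u(t) = -2t³ - 6t² + 5t + 4.
Then u(1) = 1.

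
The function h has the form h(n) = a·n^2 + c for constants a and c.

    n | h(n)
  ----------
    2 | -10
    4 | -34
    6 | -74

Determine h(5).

From h(2) = -10 and h(4) = -34: 4a + c = -10 and 16a + c = -34.
Subtracting: 12a = -24, so a = -2; then c = -10 − (-2)·4 = -2.
So h(n) = -2n² − 2, and h(5) = -52.

-52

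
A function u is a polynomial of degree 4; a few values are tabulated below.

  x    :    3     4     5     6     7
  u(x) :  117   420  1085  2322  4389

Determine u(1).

-3

Write u(x) = ax^4 + bx³ + cx² + dx + e; the 5 given values yield a linear system in the 5 coefficients.
Solving, u(x) = 2x^4 - x³ - x² - 3x.
Then u(1) = -3.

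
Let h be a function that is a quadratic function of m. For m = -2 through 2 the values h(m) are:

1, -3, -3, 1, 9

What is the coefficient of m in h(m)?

2

First differences: -4, 0, 4, 8. Second differences: 4, 4, 4.
Level-2 differences are constant, so h has degree 2.
Fitting a degree-2 polynomial gives h(m) = 2m² + 2m - 3.
The coefficient of m is 2.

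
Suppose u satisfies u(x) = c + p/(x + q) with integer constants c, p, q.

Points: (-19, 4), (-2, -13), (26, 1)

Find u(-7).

(u(x) − c)(x + q) = p for each data point; the three points give a linear system in c and q, then p follows.
Solving: c = 2, q = 4, p = -30, so u(x) = 2 − 30/(x + 4).
Then u(-7) = 2 − 30/(-3) = 12.

12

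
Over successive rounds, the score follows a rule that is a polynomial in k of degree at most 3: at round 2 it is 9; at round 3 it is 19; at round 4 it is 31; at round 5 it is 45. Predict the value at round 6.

61

Write the value at k as s(k).
First differences: 10, 12, 14. Second differences: 2, 2.
Level-2 differences are constant, so s has degree 2.
Fitting a degree-2 polynomial gives s(k) = k² + 5k - 5.
Then s(6) = 61.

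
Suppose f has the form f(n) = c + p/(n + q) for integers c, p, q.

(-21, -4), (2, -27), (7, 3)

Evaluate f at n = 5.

9

(f(n) − c)(n + q) = p for each data point; the three points give a linear system in c and q, then p follows.
Solving: c = -3, q = -3, p = 24, so f(n) = -3 + 24/(n − 3).
Then f(5) = -3 + 24/2 = 9.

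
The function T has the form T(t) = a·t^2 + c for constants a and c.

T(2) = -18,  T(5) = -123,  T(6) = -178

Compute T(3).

-43

From T(2) = -18 and T(5) = -123: 4a + c = -18 and 25a + c = -123.
Subtracting: 21a = -105, so a = -5; then c = -18 − (-5)·4 = 2.
So T(t) = -5t² + 2, and T(3) = -43.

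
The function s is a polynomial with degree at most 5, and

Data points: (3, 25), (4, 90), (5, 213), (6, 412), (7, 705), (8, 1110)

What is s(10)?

2328

First differences: 65, 123, 199, 293, 405. Second differences: 58, 76, 94, 112. Third differences: 18, 18, 18.
Level-3 differences are constant, so s has degree 3.
Fitting a degree-3 polynomial gives s(n) = 3n³ - 7n² + 3n - 2.
Then s(10) = 2328.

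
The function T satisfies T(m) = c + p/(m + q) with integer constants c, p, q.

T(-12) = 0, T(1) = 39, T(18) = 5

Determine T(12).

6

(T(m) − c)(m + q) = p for each data point; the three points give a linear system in c and q, then p follows.
Solving: c = 3, q = 0, p = 36, so T(m) = 3 + 36/(m + 0).
Then T(12) = 3 + 36/12 = 6.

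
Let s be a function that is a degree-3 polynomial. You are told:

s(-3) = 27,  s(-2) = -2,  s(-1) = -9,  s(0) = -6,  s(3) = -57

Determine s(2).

Write s(n) = an³ + bn² + cn + d; the 5 given values yield a linear system in the 4 coefficients.
Solving, s(n) = -2n³ - n² + 4n - 6.
Then s(2) = -18.

-18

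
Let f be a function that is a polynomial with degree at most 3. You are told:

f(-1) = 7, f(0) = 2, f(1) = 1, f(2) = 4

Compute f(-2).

16

First differences: -5, -1, 3. Second differences: 4, 4.
Level-2 differences are constant, so f has degree 2.
Fitting a degree-2 polynomial gives f(n) = 2n² - 3n + 2.
Then f(-2) = 16.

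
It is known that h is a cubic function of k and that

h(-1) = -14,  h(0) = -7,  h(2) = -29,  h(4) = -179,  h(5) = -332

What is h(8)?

-1247

Write h(k) = ak³ + bk² + ck + d; the 5 given values yield a linear system in the 4 coefficients.
Solving, h(k) = -2k³ - 4k² + 5k - 7.
Then h(8) = -1247.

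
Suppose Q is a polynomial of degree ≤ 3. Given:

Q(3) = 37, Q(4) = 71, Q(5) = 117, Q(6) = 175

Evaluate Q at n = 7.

Write Q(n) = an³ + bn² + cn + d; the 4 given values yield a linear system in the 4 coefficients.
Solving, the leading coefficient vanishes, and Q(n) = 6n² - 8n + 7.
Then Q(7) = 245.

245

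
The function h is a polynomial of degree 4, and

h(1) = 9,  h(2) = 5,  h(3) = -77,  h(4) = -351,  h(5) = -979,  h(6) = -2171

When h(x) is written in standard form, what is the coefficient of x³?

1

First differences: -4, -82, -274, -628, -1192. Second differences: -78, -192, -354, -564. Third differences: -114, -162, -210. Fourth differences: -48, -48.
Level-4 differences are constant, so h has degree 4.
Fitting a degree-4 polynomial gives h(x) = -2x^4 + x³ + 5x² + 4x + 1.
The coefficient of x³ is 1.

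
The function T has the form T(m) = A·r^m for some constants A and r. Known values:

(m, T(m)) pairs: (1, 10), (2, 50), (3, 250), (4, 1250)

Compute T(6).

31250

Consecutive ratio: 50/10 = 5, and 250/50 = 5, so r = 5.
Then A·5^1 = 10 gives A = 2, and T(m) = 2·5^m.
T(6) = 2·5^6 = 31250.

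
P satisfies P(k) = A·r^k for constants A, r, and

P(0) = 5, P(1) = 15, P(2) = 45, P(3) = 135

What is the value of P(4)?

Consecutive ratio: 15/5 = 3, and 45/15 = 3, so r = 3.
Then A·3^0 = 5 gives A = 5, and P(k) = 5·3^k.
P(4) = 5·3^4 = 405.

405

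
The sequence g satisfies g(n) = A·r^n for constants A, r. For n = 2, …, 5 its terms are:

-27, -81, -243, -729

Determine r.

3

Consecutive ratio: -81/(-27) = 3, and -243/(-81) = 3, so r = 3.
Then A·3^2 = -27 gives A = -3, and g(n) = -3·3^n.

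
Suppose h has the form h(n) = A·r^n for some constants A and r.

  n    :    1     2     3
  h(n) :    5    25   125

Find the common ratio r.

Consecutive ratio: 25/5 = 5, and 125/25 = 5, so r = 5.
Then A·5^1 = 5 gives A = 1, and h(n) = 1·5^n.

5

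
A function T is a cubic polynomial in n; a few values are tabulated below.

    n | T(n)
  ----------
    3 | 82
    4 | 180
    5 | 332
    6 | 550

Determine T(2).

26

Write T(n) = an³ + bn² + cn + d; the 4 given values yield a linear system in the 4 coefficients.
Solving, T(n) = 2n³ + 3n² + 3n - 8.
Then T(2) = 26.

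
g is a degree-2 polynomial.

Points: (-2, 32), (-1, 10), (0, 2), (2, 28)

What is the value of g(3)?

62

Write g(m) = am² + bm + c; the 4 given values yield a linear system in the 3 coefficients.
Solving, g(m) = 7m² - m + 2.
Then g(3) = 62.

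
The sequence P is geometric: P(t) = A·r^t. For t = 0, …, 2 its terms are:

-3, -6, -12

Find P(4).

-48

Consecutive ratio: -6/(-3) = 2, and -12/(-6) = 2, so r = 2.
Then A·2^0 = -3 gives A = -3, and P(t) = -3·2^t.
P(4) = -3·2^4 = -48.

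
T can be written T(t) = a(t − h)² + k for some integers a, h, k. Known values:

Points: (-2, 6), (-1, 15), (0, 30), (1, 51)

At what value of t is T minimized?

First differences 9, 15, 21; second difference 6 = 2a, so a = 3.
Expanding, the t-coefficient is −2ah = -6h; matching it to the data gives h = -3, and then k = 3.
So T(t) = 3(t + 3)² + 3.
Hence h = -3.

-3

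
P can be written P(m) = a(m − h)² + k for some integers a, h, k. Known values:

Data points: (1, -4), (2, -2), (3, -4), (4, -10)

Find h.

2

First differences 2, -2, -6; second difference -4 = 2a, so a = -2.
Expanding, the m-coefficient is −2ah = 4h; matching it to the data gives h = 2, and then k = -2.
So P(m) = -2(m − 2)² − 2.
Hence h = 2.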